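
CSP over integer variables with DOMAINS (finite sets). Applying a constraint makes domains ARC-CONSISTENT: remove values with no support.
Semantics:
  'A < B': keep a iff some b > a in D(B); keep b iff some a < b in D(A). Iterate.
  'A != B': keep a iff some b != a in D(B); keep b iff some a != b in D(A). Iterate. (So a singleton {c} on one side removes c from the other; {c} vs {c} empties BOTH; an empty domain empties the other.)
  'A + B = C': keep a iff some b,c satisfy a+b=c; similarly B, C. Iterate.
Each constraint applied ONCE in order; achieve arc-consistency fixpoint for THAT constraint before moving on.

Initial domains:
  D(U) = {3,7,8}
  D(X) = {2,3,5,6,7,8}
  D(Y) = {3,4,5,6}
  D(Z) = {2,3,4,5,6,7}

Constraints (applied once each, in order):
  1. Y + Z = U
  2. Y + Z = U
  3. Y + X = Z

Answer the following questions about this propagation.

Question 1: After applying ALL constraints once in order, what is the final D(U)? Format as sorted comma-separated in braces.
Answer: {7,8}

Derivation:
Constraint 1 (Y + Z = U) on D(Y)={3,4,5,6} D(Z)={2,3,4,5,6,7} D(U)={3,7,8}: Z {2,3,4,5,6,7}->{2,3,4,5}; U {3,7,8}->{7,8}
Constraint 2 (Y + Z = U) on D(Y)={3,4,5,6} D(Z)={2,3,4,5} D(U)={7,8}: no change
Constraint 3 (Y + X = Z) on D(Y)={3,4,5,6} D(X)={2,3,5,6,7,8} D(Z)={2,3,4,5}: Y {3,4,5,6}->{3}; X {2,3,5,6,7,8}->{2}; Z {2,3,4,5}->{5}
So after all 3 constraints: D(U) = {7,8}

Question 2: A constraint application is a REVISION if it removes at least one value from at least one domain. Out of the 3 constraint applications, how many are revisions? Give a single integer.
Constraint 1 (Y + Z = U) on D(Y)={3,4,5,6} D(Z)={2,3,4,5,6,7} D(U)={3,7,8}: Z {2,3,4,5,6,7}->{2,3,4,5}; U {3,7,8}->{7,8} => REVISION
Constraint 2 (Y + Z = U) on D(Y)={3,4,5,6} D(Z)={2,3,4,5} D(U)={7,8}: no change => not a revision
Constraint 3 (Y + X = Z) on D(Y)={3,4,5,6} D(X)={2,3,5,6,7,8} D(Z)={2,3,4,5}: Y {3,4,5,6}->{3}; X {2,3,5,6,7,8}->{2}; Z {2,3,4,5}->{5} => REVISION
Total revisions = 2

Answer: 2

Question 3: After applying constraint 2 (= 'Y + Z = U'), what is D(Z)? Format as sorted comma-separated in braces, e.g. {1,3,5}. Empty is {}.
Answer: {2,3,4,5}

Derivation:
Constraint 1 (Y + Z = U) on D(Y)={3,4,5,6} D(Z)={2,3,4,5,6,7} D(U)={3,7,8}: Z {2,3,4,5,6,7}->{2,3,4,5}; U {3,7,8}->{7,8}
Constraint 2 (Y + Z = U) on D(Y)={3,4,5,6} D(Z)={2,3,4,5} D(U)={7,8}: no change
So after constraint 2: D(Z) = {2,3,4,5}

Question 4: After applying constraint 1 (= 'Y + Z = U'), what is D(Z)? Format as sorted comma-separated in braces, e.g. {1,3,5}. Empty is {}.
Constraint 1 (Y + Z = U) on D(Y)={3,4,5,6} D(Z)={2,3,4,5,6,7} D(U)={3,7,8}: Z {2,3,4,5,6,7}->{2,3,4,5}; U {3,7,8}->{7,8}
So after constraint 1: D(Z) = {2,3,4,5}

Answer: {2,3,4,5}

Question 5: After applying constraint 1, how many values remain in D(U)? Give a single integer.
Constraint 1 (Y + Z = U) on D(Y)={3,4,5,6} D(Z)={2,3,4,5,6,7} D(U)={3,7,8}: Z {2,3,4,5,6,7}->{2,3,4,5}; U {3,7,8}->{7,8}
So after constraint 1: D(U)={7,8}, size = 2

Answer: 2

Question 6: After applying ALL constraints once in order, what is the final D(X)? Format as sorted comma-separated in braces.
Constraint 1 (Y + Z = U) on D(Y)={3,4,5,6} D(Z)={2,3,4,5,6,7} D(U)={3,7,8}: Z {2,3,4,5,6,7}->{2,3,4,5}; U {3,7,8}->{7,8}
Constraint 2 (Y + Z = U) on D(Y)={3,4,5,6} D(Z)={2,3,4,5} D(U)={7,8}: no change
Constraint 3 (Y + X = Z) on D(Y)={3,4,5,6} D(X)={2,3,5,6,7,8} D(Z)={2,3,4,5}: Y {3,4,5,6}->{3}; X {2,3,5,6,7,8}->{2}; Z {2,3,4,5}->{5}
So after all 3 constraints: D(X) = {2}

Answer: {2}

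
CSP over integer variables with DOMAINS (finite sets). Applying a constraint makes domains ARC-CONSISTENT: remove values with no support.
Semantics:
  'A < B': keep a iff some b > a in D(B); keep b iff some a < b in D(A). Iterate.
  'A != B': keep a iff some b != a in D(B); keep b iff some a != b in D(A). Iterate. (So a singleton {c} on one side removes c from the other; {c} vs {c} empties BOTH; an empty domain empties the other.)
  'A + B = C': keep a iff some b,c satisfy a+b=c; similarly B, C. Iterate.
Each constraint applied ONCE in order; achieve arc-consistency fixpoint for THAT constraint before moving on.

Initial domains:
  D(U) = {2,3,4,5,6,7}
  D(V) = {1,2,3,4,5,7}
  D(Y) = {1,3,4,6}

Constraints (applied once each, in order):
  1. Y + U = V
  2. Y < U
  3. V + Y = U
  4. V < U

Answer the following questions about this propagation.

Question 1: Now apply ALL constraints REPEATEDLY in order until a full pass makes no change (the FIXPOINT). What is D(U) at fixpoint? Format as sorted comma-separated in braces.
pass 0 (initial): D(U)={2,3,4,5,6,7}
pass 1: U {2,3,4,5,6,7}->{4,6}; V {1,2,3,4,5,7}->{3,5}; Y {1,3,4,6}->{1,3}
pass 2: U {4,6}->{}; V {3,5}->{}; Y {1,3}->{}
pass 3: no change
Fixpoint after 3 passes: D(U) = {}

Answer: {}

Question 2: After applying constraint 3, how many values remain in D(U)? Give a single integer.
Constraint 1 (Y + U = V) on D(Y)={1,3,4,6} D(U)={2,3,4,5,6,7} D(V)={1,2,3,4,5,7}: Y {1,3,4,6}->{1,3,4}; U {2,3,4,5,6,7}->{2,3,4,6}; V {1,2,3,4,5,7}->{3,4,5,7}
Constraint 2 (Y < U) on D(Y)={1,3,4} D(U)={2,3,4,6}: no change
Constraint 3 (V + Y = U) on D(V)={3,4,5,7} D(Y)={1,3,4} D(U)={2,3,4,6}: V {3,4,5,7}->{3,5}; Y {1,3,4}->{1,3}; U {2,3,4,6}->{4,6}
So after constraint 3: D(U)={4,6}, size = 2

Answer: 2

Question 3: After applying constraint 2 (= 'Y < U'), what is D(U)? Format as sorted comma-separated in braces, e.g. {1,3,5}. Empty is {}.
Answer: {2,3,4,6}

Derivation:
Constraint 1 (Y + U = V) on D(Y)={1,3,4,6} D(U)={2,3,4,5,6,7} D(V)={1,2,3,4,5,7}: Y {1,3,4,6}->{1,3,4}; U {2,3,4,5,6,7}->{2,3,4,6}; V {1,2,3,4,5,7}->{3,4,5,7}
Constraint 2 (Y < U) on D(Y)={1,3,4} D(U)={2,3,4,6}: no change
So after constraint 2: D(U) = {2,3,4,6}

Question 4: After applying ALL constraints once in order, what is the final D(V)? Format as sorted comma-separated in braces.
Answer: {3,5}

Derivation:
Constraint 1 (Y + U = V) on D(Y)={1,3,4,6} D(U)={2,3,4,5,6,7} D(V)={1,2,3,4,5,7}: Y {1,3,4,6}->{1,3,4}; U {2,3,4,5,6,7}->{2,3,4,6}; V {1,2,3,4,5,7}->{3,4,5,7}
Constraint 2 (Y < U) on D(Y)={1,3,4} D(U)={2,3,4,6}: no change
Constraint 3 (V + Y = U) on D(V)={3,4,5,7} D(Y)={1,3,4} D(U)={2,3,4,6}: V {3,4,5,7}->{3,5}; Y {1,3,4}->{1,3}; U {2,3,4,6}->{4,6}
Constraint 4 (V < U) on D(V)={3,5} D(U)={4,6}: no change
So after all 4 constraints: D(V) = {3,5}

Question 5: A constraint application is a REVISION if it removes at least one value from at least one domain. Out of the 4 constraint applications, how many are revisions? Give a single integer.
Constraint 1 (Y + U = V) on D(Y)={1,3,4,6} D(U)={2,3,4,5,6,7} D(V)={1,2,3,4,5,7}: Y {1,3,4,6}->{1,3,4}; U {2,3,4,5,6,7}->{2,3,4,6}; V {1,2,3,4,5,7}->{3,4,5,7} => REVISION
Constraint 2 (Y < U) on D(Y)={1,3,4} D(U)={2,3,4,6}: no change => not a revision
Constraint 3 (V + Y = U) on D(V)={3,4,5,7} D(Y)={1,3,4} D(U)={2,3,4,6}: V {3,4,5,7}->{3,5}; Y {1,3,4}->{1,3}; U {2,3,4,6}->{4,6} => REVISION
Constraint 4 (V < U) on D(V)={3,5} D(U)={4,6}: no change => not a revision
Total revisions = 2

Answer: 2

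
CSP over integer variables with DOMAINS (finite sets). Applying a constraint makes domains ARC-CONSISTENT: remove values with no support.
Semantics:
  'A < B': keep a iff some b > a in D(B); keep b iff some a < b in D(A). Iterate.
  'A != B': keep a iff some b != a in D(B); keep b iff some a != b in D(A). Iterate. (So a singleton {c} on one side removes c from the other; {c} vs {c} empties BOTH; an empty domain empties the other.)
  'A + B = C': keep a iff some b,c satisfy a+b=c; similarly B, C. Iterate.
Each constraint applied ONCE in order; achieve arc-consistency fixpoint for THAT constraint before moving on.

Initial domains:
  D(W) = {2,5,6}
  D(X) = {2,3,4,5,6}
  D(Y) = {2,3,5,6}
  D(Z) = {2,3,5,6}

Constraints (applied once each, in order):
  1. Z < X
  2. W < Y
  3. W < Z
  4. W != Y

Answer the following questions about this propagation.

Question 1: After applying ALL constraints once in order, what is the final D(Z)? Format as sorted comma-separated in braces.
Constraint 1 (Z < X) on D(Z)={2,3,5,6} D(X)={2,3,4,5,6}: Z {2,3,5,6}->{2,3,5}; X {2,3,4,5,6}->{3,4,5,6}
Constraint 2 (W < Y) on D(W)={2,5,6} D(Y)={2,3,5,6}: W {2,5,6}->{2,5}; Y {2,3,5,6}->{3,5,6}
Constraint 3 (W < Z) on D(W)={2,5} D(Z)={2,3,5}: W {2,5}->{2}; Z {2,3,5}->{3,5}
Constraint 4 (W != Y) on D(W)={2} D(Y)={3,5,6}: no change
So after all 4 constraints: D(Z) = {3,5}

Answer: {3,5}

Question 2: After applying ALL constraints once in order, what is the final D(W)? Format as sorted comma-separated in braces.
Answer: {2}

Derivation:
Constraint 1 (Z < X) on D(Z)={2,3,5,6} D(X)={2,3,4,5,6}: Z {2,3,5,6}->{2,3,5}; X {2,3,4,5,6}->{3,4,5,6}
Constraint 2 (W < Y) on D(W)={2,5,6} D(Y)={2,3,5,6}: W {2,5,6}->{2,5}; Y {2,3,5,6}->{3,5,6}
Constraint 3 (W < Z) on D(W)={2,5} D(Z)={2,3,5}: W {2,5}->{2}; Z {2,3,5}->{3,5}
Constraint 4 (W != Y) on D(W)={2} D(Y)={3,5,6}: no change
So after all 4 constraints: D(W) = {2}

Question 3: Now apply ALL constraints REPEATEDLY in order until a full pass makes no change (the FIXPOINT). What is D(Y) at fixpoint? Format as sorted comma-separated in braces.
pass 0 (initial): D(Y)={2,3,5,6}
pass 1: W {2,5,6}->{2}; X {2,3,4,5,6}->{3,4,5,6}; Y {2,3,5,6}->{3,5,6}; Z {2,3,5,6}->{3,5}
pass 2: X {3,4,5,6}->{4,5,6}
pass 3: no change
Fixpoint after 3 passes: D(Y) = {3,5,6}

Answer: {3,5,6}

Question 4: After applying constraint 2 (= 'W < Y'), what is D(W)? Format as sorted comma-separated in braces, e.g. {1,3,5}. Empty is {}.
Constraint 1 (Z < X) on D(Z)={2,3,5,6} D(X)={2,3,4,5,6}: Z {2,3,5,6}->{2,3,5}; X {2,3,4,5,6}->{3,4,5,6}
Constraint 2 (W < Y) on D(W)={2,5,6} D(Y)={2,3,5,6}: W {2,5,6}->{2,5}; Y {2,3,5,6}->{3,5,6}
So after constraint 2: D(W) = {2,5}

Answer: {2,5}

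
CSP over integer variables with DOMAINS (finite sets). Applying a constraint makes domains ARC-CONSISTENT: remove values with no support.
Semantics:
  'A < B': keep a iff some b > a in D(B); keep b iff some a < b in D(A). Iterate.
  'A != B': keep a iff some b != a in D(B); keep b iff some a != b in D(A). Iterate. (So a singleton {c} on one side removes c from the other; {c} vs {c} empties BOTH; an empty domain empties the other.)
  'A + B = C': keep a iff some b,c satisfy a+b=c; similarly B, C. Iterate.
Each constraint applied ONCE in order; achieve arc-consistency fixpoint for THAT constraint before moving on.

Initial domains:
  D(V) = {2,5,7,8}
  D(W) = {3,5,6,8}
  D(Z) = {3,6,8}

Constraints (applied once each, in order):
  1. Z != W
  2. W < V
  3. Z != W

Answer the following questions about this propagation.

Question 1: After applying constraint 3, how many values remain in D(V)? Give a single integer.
Constraint 1 (Z != W) on D(Z)={3,6,8} D(W)={3,5,6,8}: no change
Constraint 2 (W < V) on D(W)={3,5,6,8} D(V)={2,5,7,8}: W {3,5,6,8}->{3,5,6}; V {2,5,7,8}->{5,7,8}
Constraint 3 (Z != W) on D(Z)={3,6,8} D(W)={3,5,6}: no change
So after constraint 3: D(V)={5,7,8}, size = 3

Answer: 3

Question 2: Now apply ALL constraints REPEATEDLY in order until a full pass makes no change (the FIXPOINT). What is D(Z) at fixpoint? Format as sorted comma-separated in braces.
pass 0 (initial): D(Z)={3,6,8}
pass 1: V {2,5,7,8}->{5,7,8}; W {3,5,6,8}->{3,5,6}
pass 2: no change
Fixpoint after 2 passes: D(Z) = {3,6,8}

Answer: {3,6,8}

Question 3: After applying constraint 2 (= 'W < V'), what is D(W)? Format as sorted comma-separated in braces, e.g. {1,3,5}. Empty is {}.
Answer: {3,5,6}

Derivation:
Constraint 1 (Z != W) on D(Z)={3,6,8} D(W)={3,5,6,8}: no change
Constraint 2 (W < V) on D(W)={3,5,6,8} D(V)={2,5,7,8}: W {3,5,6,8}->{3,5,6}; V {2,5,7,8}->{5,7,8}
So after constraint 2: D(W) = {3,5,6}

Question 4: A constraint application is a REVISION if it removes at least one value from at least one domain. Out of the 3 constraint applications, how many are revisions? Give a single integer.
Constraint 1 (Z != W) on D(Z)={3,6,8} D(W)={3,5,6,8}: no change => not a revision
Constraint 2 (W < V) on D(W)={3,5,6,8} D(V)={2,5,7,8}: W {3,5,6,8}->{3,5,6}; V {2,5,7,8}->{5,7,8} => REVISION
Constraint 3 (Z != W) on D(Z)={3,6,8} D(W)={3,5,6}: no change => not a revision
Total revisions = 1

Answer: 1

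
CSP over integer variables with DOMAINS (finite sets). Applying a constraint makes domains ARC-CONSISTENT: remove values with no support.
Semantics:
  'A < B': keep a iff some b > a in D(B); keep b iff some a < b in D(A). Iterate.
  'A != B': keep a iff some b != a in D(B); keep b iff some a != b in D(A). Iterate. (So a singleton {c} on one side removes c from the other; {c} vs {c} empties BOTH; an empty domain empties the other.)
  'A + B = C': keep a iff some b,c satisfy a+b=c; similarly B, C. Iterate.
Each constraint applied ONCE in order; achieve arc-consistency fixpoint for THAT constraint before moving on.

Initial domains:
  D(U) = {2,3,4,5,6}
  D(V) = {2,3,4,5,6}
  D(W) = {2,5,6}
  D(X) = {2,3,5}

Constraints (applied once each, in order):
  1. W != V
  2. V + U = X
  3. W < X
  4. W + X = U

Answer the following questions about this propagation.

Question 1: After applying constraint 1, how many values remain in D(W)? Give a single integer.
Answer: 3

Derivation:
Constraint 1 (W != V) on D(W)={2,5,6} D(V)={2,3,4,5,6}: no change
So after constraint 1: D(W)={2,5,6}, size = 3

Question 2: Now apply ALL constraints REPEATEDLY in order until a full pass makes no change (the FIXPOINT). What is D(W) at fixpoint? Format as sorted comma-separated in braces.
Answer: {}

Derivation:
pass 0 (initial): D(W)={2,5,6}
pass 1: U {2,3,4,5,6}->{}; V {2,3,4,5,6}->{2,3}; W {2,5,6}->{}; X {2,3,5}->{}
pass 2: V {2,3}->{}
pass 3: no change
Fixpoint after 3 passes: D(W) = {}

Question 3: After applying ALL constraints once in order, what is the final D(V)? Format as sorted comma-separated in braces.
Constraint 1 (W != V) on D(W)={2,5,6} D(V)={2,3,4,5,6}: no change
Constraint 2 (V + U = X) on D(V)={2,3,4,5,6} D(U)={2,3,4,5,6} D(X)={2,3,5}: V {2,3,4,5,6}->{2,3}; U {2,3,4,5,6}->{2,3}; X {2,3,5}->{5}
Constraint 3 (W < X) on D(W)={2,5,6} D(X)={5}: W {2,5,6}->{2}
Constraint 4 (W + X = U) on D(W)={2} D(X)={5} D(U)={2,3}: W {2}->{}; X {5}->{}; U {2,3}->{}
So after all 4 constraints: D(V) = {2,3}

Answer: {2,3}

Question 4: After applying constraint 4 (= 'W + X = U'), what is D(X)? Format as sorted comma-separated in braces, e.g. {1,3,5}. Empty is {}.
Answer: {}

Derivation:
Constraint 1 (W != V) on D(W)={2,5,6} D(V)={2,3,4,5,6}: no change
Constraint 2 (V + U = X) on D(V)={2,3,4,5,6} D(U)={2,3,4,5,6} D(X)={2,3,5}: V {2,3,4,5,6}->{2,3}; U {2,3,4,5,6}->{2,3}; X {2,3,5}->{5}
Constraint 3 (W < X) on D(W)={2,5,6} D(X)={5}: W {2,5,6}->{2}
Constraint 4 (W + X = U) on D(W)={2} D(X)={5} D(U)={2,3}: W {2}->{}; X {5}->{}; U {2,3}->{}
So after constraint 4: D(X) = {}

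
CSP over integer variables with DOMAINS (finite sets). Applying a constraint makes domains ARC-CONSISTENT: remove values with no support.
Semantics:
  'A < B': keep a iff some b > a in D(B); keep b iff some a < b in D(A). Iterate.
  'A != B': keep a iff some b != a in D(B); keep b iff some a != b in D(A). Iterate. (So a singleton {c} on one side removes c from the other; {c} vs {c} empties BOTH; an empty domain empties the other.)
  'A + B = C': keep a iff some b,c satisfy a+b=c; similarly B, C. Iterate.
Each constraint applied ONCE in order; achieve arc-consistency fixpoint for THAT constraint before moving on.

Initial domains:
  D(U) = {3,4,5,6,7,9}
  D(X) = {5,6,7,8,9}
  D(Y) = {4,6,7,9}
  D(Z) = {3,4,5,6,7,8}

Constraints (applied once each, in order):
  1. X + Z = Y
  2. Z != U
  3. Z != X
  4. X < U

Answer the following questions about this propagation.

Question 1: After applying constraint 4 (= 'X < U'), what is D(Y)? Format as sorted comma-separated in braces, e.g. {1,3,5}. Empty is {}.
Answer: {9}

Derivation:
Constraint 1 (X + Z = Y) on D(X)={5,6,7,8,9} D(Z)={3,4,5,6,7,8} D(Y)={4,6,7,9}: X {5,6,7,8,9}->{5,6}; Z {3,4,5,6,7,8}->{3,4}; Y {4,6,7,9}->{9}
Constraint 2 (Z != U) on D(Z)={3,4} D(U)={3,4,5,6,7,9}: no change
Constraint 3 (Z != X) on D(Z)={3,4} D(X)={5,6}: no change
Constraint 4 (X < U) on D(X)={5,6} D(U)={3,4,5,6,7,9}: U {3,4,5,6,7,9}->{6,7,9}
So after constraint 4: D(Y) = {9}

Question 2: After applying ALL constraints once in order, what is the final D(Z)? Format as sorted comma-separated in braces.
Answer: {3,4}

Derivation:
Constraint 1 (X + Z = Y) on D(X)={5,6,7,8,9} D(Z)={3,4,5,6,7,8} D(Y)={4,6,7,9}: X {5,6,7,8,9}->{5,6}; Z {3,4,5,6,7,8}->{3,4}; Y {4,6,7,9}->{9}
Constraint 2 (Z != U) on D(Z)={3,4} D(U)={3,4,5,6,7,9}: no change
Constraint 3 (Z != X) on D(Z)={3,4} D(X)={5,6}: no change
Constraint 4 (X < U) on D(X)={5,6} D(U)={3,4,5,6,7,9}: U {3,4,5,6,7,9}->{6,7,9}
So after all 4 constraints: D(Z) = {3,4}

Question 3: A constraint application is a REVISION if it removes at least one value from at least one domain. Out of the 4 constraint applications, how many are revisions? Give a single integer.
Answer: 2

Derivation:
Constraint 1 (X + Z = Y) on D(X)={5,6,7,8,9} D(Z)={3,4,5,6,7,8} D(Y)={4,6,7,9}: X {5,6,7,8,9}->{5,6}; Z {3,4,5,6,7,8}->{3,4}; Y {4,6,7,9}->{9} => REVISION
Constraint 2 (Z != U) on D(Z)={3,4} D(U)={3,4,5,6,7,9}: no change => not a revision
Constraint 3 (Z != X) on D(Z)={3,4} D(X)={5,6}: no change => not a revision
Constraint 4 (X < U) on D(X)={5,6} D(U)={3,4,5,6,7,9}: U {3,4,5,6,7,9}->{6,7,9} => REVISION
Total revisions = 2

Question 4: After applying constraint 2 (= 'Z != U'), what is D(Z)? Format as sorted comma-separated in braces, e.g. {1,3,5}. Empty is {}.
Constraint 1 (X + Z = Y) on D(X)={5,6,7,8,9} D(Z)={3,4,5,6,7,8} D(Y)={4,6,7,9}: X {5,6,7,8,9}->{5,6}; Z {3,4,5,6,7,8}->{3,4}; Y {4,6,7,9}->{9}
Constraint 2 (Z != U) on D(Z)={3,4} D(U)={3,4,5,6,7,9}: no change
So after constraint 2: D(Z) = {3,4}

Answer: {3,4}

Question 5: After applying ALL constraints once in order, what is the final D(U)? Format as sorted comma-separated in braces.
Answer: {6,7,9}

Derivation:
Constraint 1 (X + Z = Y) on D(X)={5,6,7,8,9} D(Z)={3,4,5,6,7,8} D(Y)={4,6,7,9}: X {5,6,7,8,9}->{5,6}; Z {3,4,5,6,7,8}->{3,4}; Y {4,6,7,9}->{9}
Constraint 2 (Z != U) on D(Z)={3,4} D(U)={3,4,5,6,7,9}: no change
Constraint 3 (Z != X) on D(Z)={3,4} D(X)={5,6}: no change
Constraint 4 (X < U) on D(X)={5,6} D(U)={3,4,5,6,7,9}: U {3,4,5,6,7,9}->{6,7,9}
So after all 4 constraints: D(U) = {6,7,9}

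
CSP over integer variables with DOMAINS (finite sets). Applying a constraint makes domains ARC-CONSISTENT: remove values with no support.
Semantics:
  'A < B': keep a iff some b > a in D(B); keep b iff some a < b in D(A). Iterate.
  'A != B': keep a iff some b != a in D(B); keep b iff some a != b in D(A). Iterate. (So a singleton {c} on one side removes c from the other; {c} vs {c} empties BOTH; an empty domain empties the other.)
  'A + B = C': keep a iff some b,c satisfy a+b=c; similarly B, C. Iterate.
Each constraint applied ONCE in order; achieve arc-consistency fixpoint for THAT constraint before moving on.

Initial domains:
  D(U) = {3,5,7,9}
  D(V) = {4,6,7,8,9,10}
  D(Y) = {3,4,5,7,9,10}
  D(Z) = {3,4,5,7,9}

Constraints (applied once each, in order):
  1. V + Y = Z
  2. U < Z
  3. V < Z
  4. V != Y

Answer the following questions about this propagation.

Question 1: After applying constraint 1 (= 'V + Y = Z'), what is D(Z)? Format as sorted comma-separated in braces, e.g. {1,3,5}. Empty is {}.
Constraint 1 (V + Y = Z) on D(V)={4,6,7,8,9,10} D(Y)={3,4,5,7,9,10} D(Z)={3,4,5,7,9}: V {4,6,7,8,9,10}->{4,6}; Y {3,4,5,7,9,10}->{3,5}; Z {3,4,5,7,9}->{7,9}
So after constraint 1: D(Z) = {7,9}

Answer: {7,9}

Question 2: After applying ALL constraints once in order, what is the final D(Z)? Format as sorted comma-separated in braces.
Constraint 1 (V + Y = Z) on D(V)={4,6,7,8,9,10} D(Y)={3,4,5,7,9,10} D(Z)={3,4,5,7,9}: V {4,6,7,8,9,10}->{4,6}; Y {3,4,5,7,9,10}->{3,5}; Z {3,4,5,7,9}->{7,9}
Constraint 2 (U < Z) on D(U)={3,5,7,9} D(Z)={7,9}: U {3,5,7,9}->{3,5,7}
Constraint 3 (V < Z) on D(V)={4,6} D(Z)={7,9}: no change
Constraint 4 (V != Y) on D(V)={4,6} D(Y)={3,5}: no change
So after all 4 constraints: D(Z) = {7,9}

Answer: {7,9}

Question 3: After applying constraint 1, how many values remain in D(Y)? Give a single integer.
Answer: 2

Derivation:
Constraint 1 (V + Y = Z) on D(V)={4,6,7,8,9,10} D(Y)={3,4,5,7,9,10} D(Z)={3,4,5,7,9}: V {4,6,7,8,9,10}->{4,6}; Y {3,4,5,7,9,10}->{3,5}; Z {3,4,5,7,9}->{7,9}
So after constraint 1: D(Y)={3,5}, size = 2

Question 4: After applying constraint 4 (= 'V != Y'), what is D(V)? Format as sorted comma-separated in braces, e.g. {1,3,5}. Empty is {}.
Constraint 1 (V + Y = Z) on D(V)={4,6,7,8,9,10} D(Y)={3,4,5,7,9,10} D(Z)={3,4,5,7,9}: V {4,6,7,8,9,10}->{4,6}; Y {3,4,5,7,9,10}->{3,5}; Z {3,4,5,7,9}->{7,9}
Constraint 2 (U < Z) on D(U)={3,5,7,9} D(Z)={7,9}: U {3,5,7,9}->{3,5,7}
Constraint 3 (V < Z) on D(V)={4,6} D(Z)={7,9}: no change
Constraint 4 (V != Y) on D(V)={4,6} D(Y)={3,5}: no change
So after constraint 4: D(V) = {4,6}

Answer: {4,6}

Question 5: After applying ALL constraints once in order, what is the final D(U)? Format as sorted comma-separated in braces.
Constraint 1 (V + Y = Z) on D(V)={4,6,7,8,9,10} D(Y)={3,4,5,7,9,10} D(Z)={3,4,5,7,9}: V {4,6,7,8,9,10}->{4,6}; Y {3,4,5,7,9,10}->{3,5}; Z {3,4,5,7,9}->{7,9}
Constraint 2 (U < Z) on D(U)={3,5,7,9} D(Z)={7,9}: U {3,5,7,9}->{3,5,7}
Constraint 3 (V < Z) on D(V)={4,6} D(Z)={7,9}: no change
Constraint 4 (V != Y) on D(V)={4,6} D(Y)={3,5}: no change
So after all 4 constraints: D(U) = {3,5,7}

Answer: {3,5,7}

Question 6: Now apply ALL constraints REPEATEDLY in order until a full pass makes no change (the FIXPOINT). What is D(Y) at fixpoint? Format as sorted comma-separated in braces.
Answer: {3,5}

Derivation:
pass 0 (initial): D(Y)={3,4,5,7,9,10}
pass 1: U {3,5,7,9}->{3,5,7}; V {4,6,7,8,9,10}->{4,6}; Y {3,4,5,7,9,10}->{3,5}; Z {3,4,5,7,9}->{7,9}
pass 2: no change
Fixpoint after 2 passes: D(Y) = {3,5}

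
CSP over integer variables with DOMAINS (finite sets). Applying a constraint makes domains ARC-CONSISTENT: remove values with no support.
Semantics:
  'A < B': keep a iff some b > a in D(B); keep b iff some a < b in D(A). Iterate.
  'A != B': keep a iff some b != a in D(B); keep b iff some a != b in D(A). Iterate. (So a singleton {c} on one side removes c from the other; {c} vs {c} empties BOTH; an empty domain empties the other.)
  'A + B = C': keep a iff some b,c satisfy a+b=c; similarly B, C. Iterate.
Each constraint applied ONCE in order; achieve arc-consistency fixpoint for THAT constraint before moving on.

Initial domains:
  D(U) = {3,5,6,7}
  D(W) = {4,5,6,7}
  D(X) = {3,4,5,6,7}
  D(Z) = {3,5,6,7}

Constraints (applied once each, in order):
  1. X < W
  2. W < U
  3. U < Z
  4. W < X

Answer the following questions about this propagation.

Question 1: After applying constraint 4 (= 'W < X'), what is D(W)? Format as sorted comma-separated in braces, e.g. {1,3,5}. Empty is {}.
Answer: {4,5}

Derivation:
Constraint 1 (X < W) on D(X)={3,4,5,6,7} D(W)={4,5,6,7}: X {3,4,5,6,7}->{3,4,5,6}
Constraint 2 (W < U) on D(W)={4,5,6,7} D(U)={3,5,6,7}: W {4,5,6,7}->{4,5,6}; U {3,5,6,7}->{5,6,7}
Constraint 3 (U < Z) on D(U)={5,6,7} D(Z)={3,5,6,7}: U {5,6,7}->{5,6}; Z {3,5,6,7}->{6,7}
Constraint 4 (W < X) on D(W)={4,5,6} D(X)={3,4,5,6}: W {4,5,6}->{4,5}; X {3,4,5,6}->{5,6}
So after constraint 4: D(W) = {4,5}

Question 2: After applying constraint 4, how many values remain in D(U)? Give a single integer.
Constraint 1 (X < W) on D(X)={3,4,5,6,7} D(W)={4,5,6,7}: X {3,4,5,6,7}->{3,4,5,6}
Constraint 2 (W < U) on D(W)={4,5,6,7} D(U)={3,5,6,7}: W {4,5,6,7}->{4,5,6}; U {3,5,6,7}->{5,6,7}
Constraint 3 (U < Z) on D(U)={5,6,7} D(Z)={3,5,6,7}: U {5,6,7}->{5,6}; Z {3,5,6,7}->{6,7}
Constraint 4 (W < X) on D(W)={4,5,6} D(X)={3,4,5,6}: W {4,5,6}->{4,5}; X {3,4,5,6}->{5,6}
So after constraint 4: D(U)={5,6}, size = 2

Answer: 2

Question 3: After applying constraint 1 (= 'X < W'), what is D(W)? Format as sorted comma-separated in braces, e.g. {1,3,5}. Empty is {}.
Constraint 1 (X < W) on D(X)={3,4,5,6,7} D(W)={4,5,6,7}: X {3,4,5,6,7}->{3,4,5,6}
So after constraint 1: D(W) = {4,5,6,7}

Answer: {4,5,6,7}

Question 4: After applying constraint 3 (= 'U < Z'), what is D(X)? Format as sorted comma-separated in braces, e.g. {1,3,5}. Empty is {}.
Answer: {3,4,5,6}

Derivation:
Constraint 1 (X < W) on D(X)={3,4,5,6,7} D(W)={4,5,6,7}: X {3,4,5,6,7}->{3,4,5,6}
Constraint 2 (W < U) on D(W)={4,5,6,7} D(U)={3,5,6,7}: W {4,5,6,7}->{4,5,6}; U {3,5,6,7}->{5,6,7}
Constraint 3 (U < Z) on D(U)={5,6,7} D(Z)={3,5,6,7}: U {5,6,7}->{5,6}; Z {3,5,6,7}->{6,7}
So after constraint 3: D(X) = {3,4,5,6}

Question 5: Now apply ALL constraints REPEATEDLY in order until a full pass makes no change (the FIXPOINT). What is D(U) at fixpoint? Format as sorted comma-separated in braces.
Answer: {}

Derivation:
pass 0 (initial): D(U)={3,5,6,7}
pass 1: U {3,5,6,7}->{5,6}; W {4,5,6,7}->{4,5}; X {3,4,5,6,7}->{5,6}; Z {3,5,6,7}->{6,7}
pass 2: U {5,6}->{}; W {4,5}->{}; X {5,6}->{}; Z {6,7}->{}
pass 3: no change
Fixpoint after 3 passes: D(U) = {}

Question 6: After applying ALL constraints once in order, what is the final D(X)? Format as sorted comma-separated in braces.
Constraint 1 (X < W) on D(X)={3,4,5,6,7} D(W)={4,5,6,7}: X {3,4,5,6,7}->{3,4,5,6}
Constraint 2 (W < U) on D(W)={4,5,6,7} D(U)={3,5,6,7}: W {4,5,6,7}->{4,5,6}; U {3,5,6,7}->{5,6,7}
Constraint 3 (U < Z) on D(U)={5,6,7} D(Z)={3,5,6,7}: U {5,6,7}->{5,6}; Z {3,5,6,7}->{6,7}
Constraint 4 (W < X) on D(W)={4,5,6} D(X)={3,4,5,6}: W {4,5,6}->{4,5}; X {3,4,5,6}->{5,6}
So after all 4 constraints: D(X) = {5,6}

Answer: {5,6}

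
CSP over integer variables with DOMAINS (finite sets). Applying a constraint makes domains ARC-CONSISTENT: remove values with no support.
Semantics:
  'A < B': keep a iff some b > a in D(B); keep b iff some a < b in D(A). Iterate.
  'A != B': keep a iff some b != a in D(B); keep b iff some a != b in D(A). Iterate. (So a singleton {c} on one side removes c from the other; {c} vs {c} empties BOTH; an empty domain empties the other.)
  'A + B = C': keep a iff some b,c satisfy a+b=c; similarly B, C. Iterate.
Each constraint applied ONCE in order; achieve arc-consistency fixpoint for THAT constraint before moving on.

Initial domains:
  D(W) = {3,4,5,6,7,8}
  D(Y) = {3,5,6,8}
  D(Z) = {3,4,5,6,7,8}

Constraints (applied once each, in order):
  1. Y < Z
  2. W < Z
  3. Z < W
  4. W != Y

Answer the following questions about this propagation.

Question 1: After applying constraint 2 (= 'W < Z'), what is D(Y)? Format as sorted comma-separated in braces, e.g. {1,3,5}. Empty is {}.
Constraint 1 (Y < Z) on D(Y)={3,5,6,8} D(Z)={3,4,5,6,7,8}: Y {3,5,6,8}->{3,5,6}; Z {3,4,5,6,7,8}->{4,5,6,7,8}
Constraint 2 (W < Z) on D(W)={3,4,5,6,7,8} D(Z)={4,5,6,7,8}: W {3,4,5,6,7,8}->{3,4,5,6,7}
So after constraint 2: D(Y) = {3,5,6}

Answer: {3,5,6}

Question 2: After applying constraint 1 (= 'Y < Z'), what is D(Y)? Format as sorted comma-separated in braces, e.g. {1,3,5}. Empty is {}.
Answer: {3,5,6}

Derivation:
Constraint 1 (Y < Z) on D(Y)={3,5,6,8} D(Z)={3,4,5,6,7,8}: Y {3,5,6,8}->{3,5,6}; Z {3,4,5,6,7,8}->{4,5,6,7,8}
So after constraint 1: D(Y) = {3,5,6}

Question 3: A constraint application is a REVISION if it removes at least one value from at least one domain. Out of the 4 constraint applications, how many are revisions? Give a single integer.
Constraint 1 (Y < Z) on D(Y)={3,5,6,8} D(Z)={3,4,5,6,7,8}: Y {3,5,6,8}->{3,5,6}; Z {3,4,5,6,7,8}->{4,5,6,7,8} => REVISION
Constraint 2 (W < Z) on D(W)={3,4,5,6,7,8} D(Z)={4,5,6,7,8}: W {3,4,5,6,7,8}->{3,4,5,6,7} => REVISION
Constraint 3 (Z < W) on D(Z)={4,5,6,7,8} D(W)={3,4,5,6,7}: Z {4,5,6,7,8}->{4,5,6}; W {3,4,5,6,7}->{5,6,7} => REVISION
Constraint 4 (W != Y) on D(W)={5,6,7} D(Y)={3,5,6}: no change => not a revision
Total revisions = 3

Answer: 3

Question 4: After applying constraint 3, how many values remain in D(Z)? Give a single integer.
Answer: 3

Derivation:
Constraint 1 (Y < Z) on D(Y)={3,5,6,8} D(Z)={3,4,5,6,7,8}: Y {3,5,6,8}->{3,5,6}; Z {3,4,5,6,7,8}->{4,5,6,7,8}
Constraint 2 (W < Z) on D(W)={3,4,5,6,7,8} D(Z)={4,5,6,7,8}: W {3,4,5,6,7,8}->{3,4,5,6,7}
Constraint 3 (Z < W) on D(Z)={4,5,6,7,8} D(W)={3,4,5,6,7}: Z {4,5,6,7,8}->{4,5,6}; W {3,4,5,6,7}->{5,6,7}
So after constraint 3: D(Z)={4,5,6}, size = 3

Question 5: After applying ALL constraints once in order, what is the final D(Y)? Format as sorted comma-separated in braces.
Constraint 1 (Y < Z) on D(Y)={3,5,6,8} D(Z)={3,4,5,6,7,8}: Y {3,5,6,8}->{3,5,6}; Z {3,4,5,6,7,8}->{4,5,6,7,8}
Constraint 2 (W < Z) on D(W)={3,4,5,6,7,8} D(Z)={4,5,6,7,8}: W {3,4,5,6,7,8}->{3,4,5,6,7}
Constraint 3 (Z < W) on D(Z)={4,5,6,7,8} D(W)={3,4,5,6,7}: Z {4,5,6,7,8}->{4,5,6}; W {3,4,5,6,7}->{5,6,7}
Constraint 4 (W != Y) on D(W)={5,6,7} D(Y)={3,5,6}: no change
So after all 4 constraints: D(Y) = {3,5,6}

Answer: {3,5,6}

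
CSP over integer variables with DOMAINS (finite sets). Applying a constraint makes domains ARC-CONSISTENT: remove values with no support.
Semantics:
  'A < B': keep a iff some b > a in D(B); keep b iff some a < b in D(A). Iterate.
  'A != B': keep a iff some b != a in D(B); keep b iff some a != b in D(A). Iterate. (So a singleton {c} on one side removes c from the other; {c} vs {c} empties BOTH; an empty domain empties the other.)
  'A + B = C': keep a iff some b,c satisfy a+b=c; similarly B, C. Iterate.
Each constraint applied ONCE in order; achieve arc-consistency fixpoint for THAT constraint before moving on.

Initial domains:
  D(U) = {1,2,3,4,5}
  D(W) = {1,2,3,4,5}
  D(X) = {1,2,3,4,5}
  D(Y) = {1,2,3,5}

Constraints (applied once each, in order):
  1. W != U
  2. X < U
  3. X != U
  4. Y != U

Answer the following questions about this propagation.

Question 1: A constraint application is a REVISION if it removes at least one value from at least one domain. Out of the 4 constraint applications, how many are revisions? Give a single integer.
Answer: 1

Derivation:
Constraint 1 (W != U) on D(W)={1,2,3,4,5} D(U)={1,2,3,4,5}: no change => not a revision
Constraint 2 (X < U) on D(X)={1,2,3,4,5} D(U)={1,2,3,4,5}: X {1,2,3,4,5}->{1,2,3,4}; U {1,2,3,4,5}->{2,3,4,5} => REVISION
Constraint 3 (X != U) on D(X)={1,2,3,4} D(U)={2,3,4,5}: no change => not a revision
Constraint 4 (Y != U) on D(Y)={1,2,3,5} D(U)={2,3,4,5}: no change => not a revision
Total revisions = 1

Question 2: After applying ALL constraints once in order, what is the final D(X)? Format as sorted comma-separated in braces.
Answer: {1,2,3,4}

Derivation:
Constraint 1 (W != U) on D(W)={1,2,3,4,5} D(U)={1,2,3,4,5}: no change
Constraint 2 (X < U) on D(X)={1,2,3,4,5} D(U)={1,2,3,4,5}: X {1,2,3,4,5}->{1,2,3,4}; U {1,2,3,4,5}->{2,3,4,5}
Constraint 3 (X != U) on D(X)={1,2,3,4} D(U)={2,3,4,5}: no change
Constraint 4 (Y != U) on D(Y)={1,2,3,5} D(U)={2,3,4,5}: no change
So after all 4 constraints: D(X) = {1,2,3,4}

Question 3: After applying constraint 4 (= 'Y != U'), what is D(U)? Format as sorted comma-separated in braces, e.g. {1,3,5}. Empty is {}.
Answer: {2,3,4,5}

Derivation:
Constraint 1 (W != U) on D(W)={1,2,3,4,5} D(U)={1,2,3,4,5}: no change
Constraint 2 (X < U) on D(X)={1,2,3,4,5} D(U)={1,2,3,4,5}: X {1,2,3,4,5}->{1,2,3,4}; U {1,2,3,4,5}->{2,3,4,5}
Constraint 3 (X != U) on D(X)={1,2,3,4} D(U)={2,3,4,5}: no change
Constraint 4 (Y != U) on D(Y)={1,2,3,5} D(U)={2,3,4,5}: no change
So after constraint 4: D(U) = {2,3,4,5}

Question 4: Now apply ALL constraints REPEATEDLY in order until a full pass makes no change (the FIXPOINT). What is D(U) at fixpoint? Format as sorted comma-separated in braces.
pass 0 (initial): D(U)={1,2,3,4,5}
pass 1: U {1,2,3,4,5}->{2,3,4,5}; X {1,2,3,4,5}->{1,2,3,4}
pass 2: no change
Fixpoint after 2 passes: D(U) = {2,3,4,5}

Answer: {2,3,4,5}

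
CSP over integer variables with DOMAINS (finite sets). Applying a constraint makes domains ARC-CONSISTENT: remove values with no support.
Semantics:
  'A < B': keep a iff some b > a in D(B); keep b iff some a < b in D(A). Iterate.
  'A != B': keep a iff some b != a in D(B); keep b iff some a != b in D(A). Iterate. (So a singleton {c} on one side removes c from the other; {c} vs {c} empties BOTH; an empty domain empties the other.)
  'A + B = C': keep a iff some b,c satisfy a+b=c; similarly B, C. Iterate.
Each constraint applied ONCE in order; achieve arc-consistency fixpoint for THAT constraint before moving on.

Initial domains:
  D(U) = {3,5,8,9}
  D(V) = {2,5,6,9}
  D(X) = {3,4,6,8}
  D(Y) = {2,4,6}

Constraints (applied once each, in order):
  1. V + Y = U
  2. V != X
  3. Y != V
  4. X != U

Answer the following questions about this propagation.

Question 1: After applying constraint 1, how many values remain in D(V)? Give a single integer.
Constraint 1 (V + Y = U) on D(V)={2,5,6,9} D(Y)={2,4,6} D(U)={3,5,8,9}: V {2,5,6,9}->{2,5,6}; U {3,5,8,9}->{8,9}
So after constraint 1: D(V)={2,5,6}, size = 3

Answer: 3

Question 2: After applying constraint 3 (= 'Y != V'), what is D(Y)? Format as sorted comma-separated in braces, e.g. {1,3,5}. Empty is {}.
Answer: {2,4,6}

Derivation:
Constraint 1 (V + Y = U) on D(V)={2,5,6,9} D(Y)={2,4,6} D(U)={3,5,8,9}: V {2,5,6,9}->{2,5,6}; U {3,5,8,9}->{8,9}
Constraint 2 (V != X) on D(V)={2,5,6} D(X)={3,4,6,8}: no change
Constraint 3 (Y != V) on D(Y)={2,4,6} D(V)={2,5,6}: no change
So after constraint 3: D(Y) = {2,4,6}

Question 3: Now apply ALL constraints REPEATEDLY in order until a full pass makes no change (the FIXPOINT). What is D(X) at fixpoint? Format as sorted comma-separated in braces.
Answer: {3,4,6,8}

Derivation:
pass 0 (initial): D(X)={3,4,6,8}
pass 1: U {3,5,8,9}->{8,9}; V {2,5,6,9}->{2,5,6}
pass 2: no change
Fixpoint after 2 passes: D(X) = {3,4,6,8}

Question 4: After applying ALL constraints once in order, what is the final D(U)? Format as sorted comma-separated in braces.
Constraint 1 (V + Y = U) on D(V)={2,5,6,9} D(Y)={2,4,6} D(U)={3,5,8,9}: V {2,5,6,9}->{2,5,6}; U {3,5,8,9}->{8,9}
Constraint 2 (V != X) on D(V)={2,5,6} D(X)={3,4,6,8}: no change
Constraint 3 (Y != V) on D(Y)={2,4,6} D(V)={2,5,6}: no change
Constraint 4 (X != U) on D(X)={3,4,6,8} D(U)={8,9}: no change
So after all 4 constraints: D(U) = {8,9}

Answer: {8,9}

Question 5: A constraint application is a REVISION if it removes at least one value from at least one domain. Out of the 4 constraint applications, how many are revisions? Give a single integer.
Constraint 1 (V + Y = U) on D(V)={2,5,6,9} D(Y)={2,4,6} D(U)={3,5,8,9}: V {2,5,6,9}->{2,5,6}; U {3,5,8,9}->{8,9} => REVISION
Constraint 2 (V != X) on D(V)={2,5,6} D(X)={3,4,6,8}: no change => not a revision
Constraint 3 (Y != V) on D(Y)={2,4,6} D(V)={2,5,6}: no change => not a revision
Constraint 4 (X != U) on D(X)={3,4,6,8} D(U)={8,9}: no change => not a revision
Total revisions = 1

Answer: 1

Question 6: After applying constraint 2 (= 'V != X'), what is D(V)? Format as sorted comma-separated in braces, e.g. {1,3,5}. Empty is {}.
Answer: {2,5,6}

Derivation:
Constraint 1 (V + Y = U) on D(V)={2,5,6,9} D(Y)={2,4,6} D(U)={3,5,8,9}: V {2,5,6,9}->{2,5,6}; U {3,5,8,9}->{8,9}
Constraint 2 (V != X) on D(V)={2,5,6} D(X)={3,4,6,8}: no change
So after constraint 2: D(V) = {2,5,6}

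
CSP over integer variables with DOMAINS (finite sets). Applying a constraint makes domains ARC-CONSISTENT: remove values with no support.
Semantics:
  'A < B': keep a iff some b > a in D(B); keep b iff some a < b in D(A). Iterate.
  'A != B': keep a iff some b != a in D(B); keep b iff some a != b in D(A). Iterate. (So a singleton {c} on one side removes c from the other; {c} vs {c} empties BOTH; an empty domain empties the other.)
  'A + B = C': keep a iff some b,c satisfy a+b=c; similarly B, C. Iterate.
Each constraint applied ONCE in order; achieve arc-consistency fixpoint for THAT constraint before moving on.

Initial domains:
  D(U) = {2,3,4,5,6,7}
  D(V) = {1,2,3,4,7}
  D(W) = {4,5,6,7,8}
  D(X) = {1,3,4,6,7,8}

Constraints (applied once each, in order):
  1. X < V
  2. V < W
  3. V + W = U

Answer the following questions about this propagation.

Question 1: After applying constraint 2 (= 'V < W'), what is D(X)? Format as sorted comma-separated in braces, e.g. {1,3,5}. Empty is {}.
Constraint 1 (X < V) on D(X)={1,3,4,6,7,8} D(V)={1,2,3,4,7}: X {1,3,4,6,7,8}->{1,3,4,6}; V {1,2,3,4,7}->{2,3,4,7}
Constraint 2 (V < W) on D(V)={2,3,4,7} D(W)={4,5,6,7,8}: no change
So after constraint 2: D(X) = {1,3,4,6}

Answer: {1,3,4,6}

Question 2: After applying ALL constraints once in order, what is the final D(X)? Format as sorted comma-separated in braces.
Constraint 1 (X < V) on D(X)={1,3,4,6,7,8} D(V)={1,2,3,4,7}: X {1,3,4,6,7,8}->{1,3,4,6}; V {1,2,3,4,7}->{2,3,4,7}
Constraint 2 (V < W) on D(V)={2,3,4,7} D(W)={4,5,6,7,8}: no change
Constraint 3 (V + W = U) on D(V)={2,3,4,7} D(W)={4,5,6,7,8} D(U)={2,3,4,5,6,7}: V {2,3,4,7}->{2,3}; W {4,5,6,7,8}->{4,5}; U {2,3,4,5,6,7}->{6,7}
So after all 3 constraints: D(X) = {1,3,4,6}

Answer: {1,3,4,6}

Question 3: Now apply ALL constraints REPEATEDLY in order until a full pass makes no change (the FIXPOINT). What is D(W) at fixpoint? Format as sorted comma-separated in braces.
pass 0 (initial): D(W)={4,5,6,7,8}
pass 1: U {2,3,4,5,6,7}->{6,7}; V {1,2,3,4,7}->{2,3}; W {4,5,6,7,8}->{4,5}; X {1,3,4,6,7,8}->{1,3,4,6}
pass 2: X {1,3,4,6}->{1}
pass 3: no change
Fixpoint after 3 passes: D(W) = {4,5}

Answer: {4,5}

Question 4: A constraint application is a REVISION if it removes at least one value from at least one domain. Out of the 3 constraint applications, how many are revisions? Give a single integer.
Answer: 2

Derivation:
Constraint 1 (X < V) on D(X)={1,3,4,6,7,8} D(V)={1,2,3,4,7}: X {1,3,4,6,7,8}->{1,3,4,6}; V {1,2,3,4,7}->{2,3,4,7} => REVISION
Constraint 2 (V < W) on D(V)={2,3,4,7} D(W)={4,5,6,7,8}: no change => not a revision
Constraint 3 (V + W = U) on D(V)={2,3,4,7} D(W)={4,5,6,7,8} D(U)={2,3,4,5,6,7}: V {2,3,4,7}->{2,3}; W {4,5,6,7,8}->{4,5}; U {2,3,4,5,6,7}->{6,7} => REVISION
Total revisions = 2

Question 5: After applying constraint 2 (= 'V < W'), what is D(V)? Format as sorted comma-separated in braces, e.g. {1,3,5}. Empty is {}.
Answer: {2,3,4,7}

Derivation:
Constraint 1 (X < V) on D(X)={1,3,4,6,7,8} D(V)={1,2,3,4,7}: X {1,3,4,6,7,8}->{1,3,4,6}; V {1,2,3,4,7}->{2,3,4,7}
Constraint 2 (V < W) on D(V)={2,3,4,7} D(W)={4,5,6,7,8}: no change
So after constraint 2: D(V) = {2,3,4,7}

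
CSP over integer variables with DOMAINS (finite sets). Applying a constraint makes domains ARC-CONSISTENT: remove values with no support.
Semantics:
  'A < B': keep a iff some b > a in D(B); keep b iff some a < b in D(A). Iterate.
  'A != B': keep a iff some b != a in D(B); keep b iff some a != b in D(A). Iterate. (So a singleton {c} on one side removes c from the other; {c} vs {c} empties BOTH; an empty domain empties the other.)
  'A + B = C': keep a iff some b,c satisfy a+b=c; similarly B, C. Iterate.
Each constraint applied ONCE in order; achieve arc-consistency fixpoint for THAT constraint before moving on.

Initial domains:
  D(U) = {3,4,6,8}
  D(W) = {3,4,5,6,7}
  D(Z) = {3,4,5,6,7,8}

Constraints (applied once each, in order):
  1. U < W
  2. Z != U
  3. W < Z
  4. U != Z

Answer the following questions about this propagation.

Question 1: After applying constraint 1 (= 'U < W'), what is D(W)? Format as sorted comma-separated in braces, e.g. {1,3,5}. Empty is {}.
Answer: {4,5,6,7}

Derivation:
Constraint 1 (U < W) on D(U)={3,4,6,8} D(W)={3,4,5,6,7}: U {3,4,6,8}->{3,4,6}; W {3,4,5,6,7}->{4,5,6,7}
So after constraint 1: D(W) = {4,5,6,7}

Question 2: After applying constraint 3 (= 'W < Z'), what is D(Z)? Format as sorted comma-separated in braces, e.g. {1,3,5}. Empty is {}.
Answer: {5,6,7,8}

Derivation:
Constraint 1 (U < W) on D(U)={3,4,6,8} D(W)={3,4,5,6,7}: U {3,4,6,8}->{3,4,6}; W {3,4,5,6,7}->{4,5,6,7}
Constraint 2 (Z != U) on D(Z)={3,4,5,6,7,8} D(U)={3,4,6}: no change
Constraint 3 (W < Z) on D(W)={4,5,6,7} D(Z)={3,4,5,6,7,8}: Z {3,4,5,6,7,8}->{5,6,7,8}
So after constraint 3: D(Z) = {5,6,7,8}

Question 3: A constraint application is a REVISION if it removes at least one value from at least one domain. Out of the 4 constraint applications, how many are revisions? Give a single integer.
Constraint 1 (U < W) on D(U)={3,4,6,8} D(W)={3,4,5,6,7}: U {3,4,6,8}->{3,4,6}; W {3,4,5,6,7}->{4,5,6,7} => REVISION
Constraint 2 (Z != U) on D(Z)={3,4,5,6,7,8} D(U)={3,4,6}: no change => not a revision
Constraint 3 (W < Z) on D(W)={4,5,6,7} D(Z)={3,4,5,6,7,8}: Z {3,4,5,6,7,8}->{5,6,7,8} => REVISION
Constraint 4 (U != Z) on D(U)={3,4,6} D(Z)={5,6,7,8}: no change => not a revision
Total revisions = 2

Answer: 2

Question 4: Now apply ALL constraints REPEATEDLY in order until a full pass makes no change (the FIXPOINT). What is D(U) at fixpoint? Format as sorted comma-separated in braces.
Answer: {3,4,6}

Derivation:
pass 0 (initial): D(U)={3,4,6,8}
pass 1: U {3,4,6,8}->{3,4,6}; W {3,4,5,6,7}->{4,5,6,7}; Z {3,4,5,6,7,8}->{5,6,7,8}
pass 2: no change
Fixpoint after 2 passes: D(U) = {3,4,6}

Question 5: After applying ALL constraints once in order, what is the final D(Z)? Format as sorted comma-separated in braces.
Answer: {5,6,7,8}

Derivation:
Constraint 1 (U < W) on D(U)={3,4,6,8} D(W)={3,4,5,6,7}: U {3,4,6,8}->{3,4,6}; W {3,4,5,6,7}->{4,5,6,7}
Constraint 2 (Z != U) on D(Z)={3,4,5,6,7,8} D(U)={3,4,6}: no change
Constraint 3 (W < Z) on D(W)={4,5,6,7} D(Z)={3,4,5,6,7,8}: Z {3,4,5,6,7,8}->{5,6,7,8}
Constraint 4 (U != Z) on D(U)={3,4,6} D(Z)={5,6,7,8}: no change
So after all 4 constraints: D(Z) = {5,6,7,8}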